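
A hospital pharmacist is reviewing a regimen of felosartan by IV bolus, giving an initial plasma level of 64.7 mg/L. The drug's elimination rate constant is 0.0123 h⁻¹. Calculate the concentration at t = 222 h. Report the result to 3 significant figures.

4.22 mg/L

C(t) = C₀ e^(−kt) = 64.7 × e^(−0.01230 × 222) = 64.7 × e^(−2.731) = 64.7 × 0.06518 ≈ 4.22 mg/L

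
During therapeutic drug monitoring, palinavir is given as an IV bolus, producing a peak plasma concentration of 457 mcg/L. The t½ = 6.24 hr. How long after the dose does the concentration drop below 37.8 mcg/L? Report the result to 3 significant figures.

22.4 hours

k = ln 2 / 6.24 = 0.1111 hr⁻¹
C(t) = C₀ e^(−kt)  ⇒  t = ln(C₀/C) / k
t = ln(457/37.8) / 0.1111 = 2.492 / 0.1111 ≈ 22.4 hours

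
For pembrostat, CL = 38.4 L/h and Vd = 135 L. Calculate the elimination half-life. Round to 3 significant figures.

2.44 hours

k = CL / V = 38.4 / 135 = 0.2844 h⁻¹
t½ = ln 2 / k = ln 2 / 0.2844 ≈ 2.44 hours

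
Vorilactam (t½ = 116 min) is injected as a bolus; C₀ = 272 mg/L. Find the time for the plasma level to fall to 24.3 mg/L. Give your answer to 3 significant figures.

404 minutes

k = ln 2 / 116 = 0.005975 min⁻¹
C(t) = C₀ e^(−kt)  ⇒  t = ln(C₀/C) / k
t = ln(272/24.3) / 0.005975 = 2.415 / 0.005975 ≈ 404 minutes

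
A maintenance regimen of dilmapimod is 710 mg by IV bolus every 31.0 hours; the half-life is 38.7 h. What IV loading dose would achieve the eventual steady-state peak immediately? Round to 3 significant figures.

k = ln 2 / 38.7 = 0.01791 h⁻¹
Accumulation ratio R = 1 / (1 − e^(−kτ)) = 1 / (1 − e^(−0.01791×31.0)) = 1 / (1 − 0.5739) = 2.347
Loading dose = maintenance dose × R = 710 × 2.347 ≈ 1670 mg

1670 mg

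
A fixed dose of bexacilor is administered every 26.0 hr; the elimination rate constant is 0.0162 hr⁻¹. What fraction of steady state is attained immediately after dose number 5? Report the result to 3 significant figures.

f_n = 1 − e^(−nkτ) = 1 − e^(−5 × 0.01620 × 26.0) = 1 − e^(−2.106) = 1 − 0.1217 ≈ 0.878

0.878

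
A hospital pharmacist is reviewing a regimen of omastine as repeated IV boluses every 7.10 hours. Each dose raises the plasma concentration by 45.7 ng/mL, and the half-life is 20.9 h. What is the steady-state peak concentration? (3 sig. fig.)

218 ng/mL

k = ln 2 / 20.9 = 0.03316 h⁻¹
Fraction remaining after one interval: e^(−kτ) = e^(−0.03316 × 7.10) = 0.7902
R = 1 / (1 − 0.7902) = 4.766
Css,max = 45.7 × 4.766 ≈ 218 ng/mL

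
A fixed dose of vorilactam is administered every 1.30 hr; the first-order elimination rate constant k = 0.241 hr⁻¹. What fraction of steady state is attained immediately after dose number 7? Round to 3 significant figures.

0.888

f_n = 1 − e^(−nkτ) = 1 − e^(−7 × 0.2410 × 1.30) = 1 − e^(−2.193) = 1 − 0.1116 ≈ 0.888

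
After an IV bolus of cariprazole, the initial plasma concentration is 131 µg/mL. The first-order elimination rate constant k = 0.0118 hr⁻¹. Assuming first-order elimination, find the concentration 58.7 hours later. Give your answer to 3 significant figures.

65.5 µg/mL

C(t) = C₀ e^(−kt) = 131 × e^(−0.01180 × 58.7) = 131 × e^(−0.6927) = 131 × 0.5002 ≈ 65.5 µg/mL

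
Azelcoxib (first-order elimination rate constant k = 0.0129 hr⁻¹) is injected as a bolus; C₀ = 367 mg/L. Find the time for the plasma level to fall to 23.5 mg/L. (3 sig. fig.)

213 hours

C(t) = C₀ e^(−kt)  ⇒  t = ln(C₀/C) / k
t = ln(367/23.5) / 0.01290 = 2.748 / 0.01290 ≈ 213 hours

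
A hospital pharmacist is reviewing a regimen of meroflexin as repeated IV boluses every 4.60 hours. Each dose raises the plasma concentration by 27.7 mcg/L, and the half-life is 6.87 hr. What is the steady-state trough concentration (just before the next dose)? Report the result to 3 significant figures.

46.9 mcg/L

k = ln 2 / 6.87 = 0.1009 hr⁻¹
Fraction remaining after one interval: e^(−kτ) = e^(−0.1009 × 4.60) = 0.6287
R = 1 / (1 − 0.6287) = 2.693
Css,max = 27.7 × 2.693 = 74.60 mcg/L
Css,min = Css,max × e^(−kτ) = 74.60 × 0.6287 ≈ 46.9 mcg/L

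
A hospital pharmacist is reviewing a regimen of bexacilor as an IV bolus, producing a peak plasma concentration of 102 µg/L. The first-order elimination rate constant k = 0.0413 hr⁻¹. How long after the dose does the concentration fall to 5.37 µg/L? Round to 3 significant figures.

71.3 hours

C(t) = C₀ e^(−kt)  ⇒  t = ln(C₀/C) / k
t = ln(102/5.37) / 0.04130 = 2.944 / 0.04130 ≈ 71.3 hours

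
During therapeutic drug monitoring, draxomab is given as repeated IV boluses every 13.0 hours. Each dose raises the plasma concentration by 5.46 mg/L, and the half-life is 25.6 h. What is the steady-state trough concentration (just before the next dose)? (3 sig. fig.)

12.9 mg/L

k = ln 2 / 25.6 = 0.02708 h⁻¹
Fraction remaining after one interval: e^(−kτ) = e^(−0.02708 × 13.0) = 0.7033
R = 1 / (1 − 0.7033) = 3.370
Css,max = 5.46 × 3.370 = 18.40 mg/L
Css,min = Css,max × e^(−kτ) = 18.40 × 0.7033 ≈ 12.9 mg/L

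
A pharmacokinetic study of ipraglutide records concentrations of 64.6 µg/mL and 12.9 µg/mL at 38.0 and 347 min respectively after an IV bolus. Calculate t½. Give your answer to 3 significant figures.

133 minutes

k = ln(C₁/C₂) / (t₂ − t₁) = ln(64.6/12.9) / (347 − 38.0)
  = 1.611 / 309.0 = 0.005214 min⁻¹
t½ = ln 2 / k = ln 2 / 0.005214 ≈ 133 minutes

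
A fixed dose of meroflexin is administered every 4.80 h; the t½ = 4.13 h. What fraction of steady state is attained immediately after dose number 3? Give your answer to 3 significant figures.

0.911

k = ln 2 / 4.13 = 0.1678 h⁻¹
f_n = 1 − e^(−nkτ) = 1 − e^(−3 × 0.1678 × 4.80) = 1 − e^(−2.417) = 1 − 0.08921 ≈ 0.911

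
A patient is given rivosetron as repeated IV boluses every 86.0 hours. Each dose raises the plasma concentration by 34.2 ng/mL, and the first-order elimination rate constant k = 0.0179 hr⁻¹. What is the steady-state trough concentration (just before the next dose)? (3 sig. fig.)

9.34 ng/mL

Fraction remaining after one interval: e^(−kτ) = e^(−0.01790 × 86.0) = 0.2145
R = 1 / (1 − 0.2145) = 1.273
Css,max = 34.2 × 1.273 = 43.54 ng/mL
Css,min = Css,max × e^(−kτ) = 43.54 × 0.2145 ≈ 9.34 ng/mL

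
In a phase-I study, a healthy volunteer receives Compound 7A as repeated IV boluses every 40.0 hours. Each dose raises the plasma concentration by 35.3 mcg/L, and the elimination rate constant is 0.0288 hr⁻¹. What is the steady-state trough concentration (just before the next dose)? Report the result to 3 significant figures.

16.3 mcg/L

Fraction remaining after one interval: e^(−kτ) = e^(−0.02880 × 40.0) = 0.3160
R = 1 / (1 − 0.3160) = 1.462
Css,max = 35.3 × 1.462 = 51.61 mcg/L
Css,min = Css,max × e^(−kτ) = 51.61 × 0.3160 ≈ 16.3 mcg/L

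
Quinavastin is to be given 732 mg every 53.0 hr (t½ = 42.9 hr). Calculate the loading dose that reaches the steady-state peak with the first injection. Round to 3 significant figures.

k = ln 2 / 42.9 = 0.01616 hr⁻¹
Accumulation ratio R = 1 / (1 − e^(−kτ)) = 1 / (1 − e^(−0.01616×53.0)) = 1 / (1 − 0.4247) = 1.738
Loading dose = maintenance dose × R = 732 × 1.738 ≈ 1270 mg

1270 mg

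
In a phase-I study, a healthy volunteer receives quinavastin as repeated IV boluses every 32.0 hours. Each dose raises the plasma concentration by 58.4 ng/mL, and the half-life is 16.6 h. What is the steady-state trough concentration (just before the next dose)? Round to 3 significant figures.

k = ln 2 / 16.6 = 0.04176 h⁻¹
Fraction remaining after one interval: e^(−kτ) = e^(−0.04176 × 32.0) = 0.2628
R = 1 / (1 − 0.2628) = 1.357
Css,max = 58.4 × 1.357 = 79.22 ng/mL
Css,min = Css,max × e^(−kτ) = 79.22 × 0.2628 ≈ 20.8 ng/mL

20.8 ng/mL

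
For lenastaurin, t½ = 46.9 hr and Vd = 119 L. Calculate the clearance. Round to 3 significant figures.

k = ln 2 / t½ = ln 2 / 46.9 = 0.01478 hr⁻¹
CL = k · V = 0.01478 × 119 ≈ 1.76 L/hr

1.76 L/hr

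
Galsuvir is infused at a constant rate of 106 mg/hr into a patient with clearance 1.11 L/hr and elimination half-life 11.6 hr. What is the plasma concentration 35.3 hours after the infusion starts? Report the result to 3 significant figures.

83.9 µg/mL

Css = rate / CL = 106 / 1.11 = 95.50 µg/mL
k = ln 2 / 11.6 = 0.05975 hr⁻¹
C(t) = Css (1 − e^(−kt)) = 95.50 × (1 − e^(−2.109)) = 95.50 × 0.8787 ≈ 83.9 µg/mL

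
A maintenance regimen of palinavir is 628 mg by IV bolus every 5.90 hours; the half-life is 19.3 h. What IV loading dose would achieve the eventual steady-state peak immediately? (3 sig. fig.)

k = ln 2 / 19.3 = 0.03591 h⁻¹
Accumulation ratio R = 1 / (1 − e^(−kτ)) = 1 / (1 − e^(−0.03591×5.90)) = 1 / (1 − 0.8090) = 5.237
Loading dose = maintenance dose × R = 628 × 5.237 ≈ 3290 mg

3290 mg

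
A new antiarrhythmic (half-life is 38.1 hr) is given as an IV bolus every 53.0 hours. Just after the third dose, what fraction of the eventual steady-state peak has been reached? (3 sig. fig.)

0.945

k = ln 2 / 38.1 = 0.01819 hr⁻¹
f_n = 1 − e^(−nkτ) = 1 − e^(−3 × 0.01819 × 53.0) = 1 − e^(−2.893) = 1 − 0.05543 ≈ 0.945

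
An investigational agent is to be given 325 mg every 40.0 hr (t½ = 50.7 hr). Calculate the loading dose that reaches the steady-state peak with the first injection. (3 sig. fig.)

772 mg

k = ln 2 / 50.7 = 0.01367 hr⁻¹
Accumulation ratio R = 1 / (1 − e^(−kτ)) = 1 / (1 − e^(−0.01367×40.0)) = 1 / (1 − 0.5788) = 2.374
Loading dose = maintenance dose × R = 325 × 2.374 ≈ 772 mg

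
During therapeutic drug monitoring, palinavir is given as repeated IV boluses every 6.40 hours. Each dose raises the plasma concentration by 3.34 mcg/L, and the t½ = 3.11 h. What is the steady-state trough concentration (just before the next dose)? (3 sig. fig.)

1.06 mcg/L

k = ln 2 / 3.11 = 0.2229 h⁻¹
Fraction remaining after one interval: e^(−kτ) = e^(−0.2229 × 6.40) = 0.2402
R = 1 / (1 − 0.2402) = 1.316
Css,max = 3.34 × 1.316 = 4.396 mcg/L
Css,min = Css,max × e^(−kτ) = 4.396 × 0.2402 ≈ 1.06 mcg/L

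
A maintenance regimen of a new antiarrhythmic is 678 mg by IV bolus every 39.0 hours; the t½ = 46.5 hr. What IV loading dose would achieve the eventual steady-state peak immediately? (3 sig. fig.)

k = ln 2 / 46.5 = 0.01491 hr⁻¹
Accumulation ratio R = 1 / (1 − e^(−kτ)) = 1 / (1 − e^(−0.01491×39.0)) = 1 / (1 − 0.5591) = 2.268
Loading dose = maintenance dose × R = 678 × 2.268 ≈ 1540 mg

1540 mg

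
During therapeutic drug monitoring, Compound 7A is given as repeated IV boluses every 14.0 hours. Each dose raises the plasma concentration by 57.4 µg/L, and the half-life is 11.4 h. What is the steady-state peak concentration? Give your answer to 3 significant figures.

k = ln 2 / 11.4 = 0.06080 h⁻¹
Fraction remaining after one interval: e^(−kτ) = e^(−0.06080 × 14.0) = 0.4269
R = 1 / (1 − 0.4269) = 1.745
Css,max = 57.4 × 1.745 ≈ 100 µg/L

100 µg/L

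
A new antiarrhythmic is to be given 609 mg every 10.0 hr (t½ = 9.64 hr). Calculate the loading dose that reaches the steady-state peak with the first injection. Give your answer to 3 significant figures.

k = ln 2 / 9.64 = 0.07190 hr⁻¹
Accumulation ratio R = 1 / (1 − e^(−kτ)) = 1 / (1 − e^(−0.07190×10.0)) = 1 / (1 − 0.4872) = 1.950
Loading dose = maintenance dose × R = 609 × 1.950 ≈ 1190 mg

1190 mg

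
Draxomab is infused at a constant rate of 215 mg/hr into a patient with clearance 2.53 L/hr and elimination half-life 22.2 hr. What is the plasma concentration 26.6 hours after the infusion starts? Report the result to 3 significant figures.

47.9 mg/L

Css = rate / CL = 215 / 2.53 = 84.98 mg/L
k = ln 2 / 22.2 = 0.03122 hr⁻¹
C(t) = Css (1 − e^(−kt)) = 84.98 × (1 − e^(−0.8305)) = 84.98 × 0.5642 ≈ 47.9 mg/L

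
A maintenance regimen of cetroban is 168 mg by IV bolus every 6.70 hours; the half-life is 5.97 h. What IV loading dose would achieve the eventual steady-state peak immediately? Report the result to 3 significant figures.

311 mg

k = ln 2 / 5.97 = 0.1161 h⁻¹
Accumulation ratio R = 1 / (1 − e^(−kτ)) = 1 / (1 − e^(−0.1161×6.70)) = 1 / (1 − 0.4594) = 1.850
Loading dose = maintenance dose × R = 168 × 1.850 ≈ 311 mg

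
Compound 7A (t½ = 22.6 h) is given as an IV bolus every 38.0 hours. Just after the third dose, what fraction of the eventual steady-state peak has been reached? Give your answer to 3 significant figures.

k = ln 2 / 22.6 = 0.03067 h⁻¹
f_n = 1 − e^(−nkτ) = 1 − e^(−3 × 0.03067 × 38.0) = 1 − e^(−3.496) = 1 − 0.03031 ≈ 0.970

0.970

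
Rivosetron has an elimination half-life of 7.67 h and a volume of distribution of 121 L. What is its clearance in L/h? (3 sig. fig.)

10.9 L/h

k = ln 2 / t½ = ln 2 / 7.67 = 0.09037 h⁻¹
CL = k · V = 0.09037 × 121 ≈ 10.9 L/h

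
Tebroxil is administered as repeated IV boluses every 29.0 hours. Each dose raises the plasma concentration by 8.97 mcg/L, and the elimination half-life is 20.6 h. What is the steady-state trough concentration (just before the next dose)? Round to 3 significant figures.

5.43 mcg/L

k = ln 2 / 20.6 = 0.03365 h⁻¹
Fraction remaining after one interval: e^(−kτ) = e^(−0.03365 × 29.0) = 0.3769
R = 1 / (1 − 0.3769) = 1.605
Css,max = 8.97 × 1.605 = 14.40 mcg/L
Css,min = Css,max × e^(−kτ) = 14.40 × 0.3769 ≈ 5.43 mcg/L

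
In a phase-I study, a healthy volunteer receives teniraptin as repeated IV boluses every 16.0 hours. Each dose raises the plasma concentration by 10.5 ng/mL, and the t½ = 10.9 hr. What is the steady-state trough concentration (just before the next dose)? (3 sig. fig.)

k = ln 2 / 10.9 = 0.06359 hr⁻¹
Fraction remaining after one interval: e^(−kτ) = e^(−0.06359 × 16.0) = 0.3615
R = 1 / (1 − 0.3615) = 1.566
Css,max = 10.5 × 1.566 = 16.45 ng/mL
Css,min = Css,max × e^(−kτ) = 16.45 × 0.3615 ≈ 5.95 ng/mL

5.95 ng/mL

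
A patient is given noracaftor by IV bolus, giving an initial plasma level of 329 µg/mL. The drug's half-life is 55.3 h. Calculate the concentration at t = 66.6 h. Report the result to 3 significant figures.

143 µg/mL

k = ln 2 / 55.3 = 0.01253 h⁻¹
66.6 h is 1.204 half-lives, so C = 329 × (1/2)^1.204 = 329 × 0.4340 ≈ 143 µg/mL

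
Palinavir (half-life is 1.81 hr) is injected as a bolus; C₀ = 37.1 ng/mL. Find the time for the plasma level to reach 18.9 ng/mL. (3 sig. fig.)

k = ln 2 / 1.81 = 0.3830 hr⁻¹
C(t) = C₀ e^(−kt)  ⇒  t = ln(C₀/C) / k
t = ln(37.1/18.9) / 0.3830 = 0.6745 / 0.3830 ≈ 1.76 hours

1.76 hours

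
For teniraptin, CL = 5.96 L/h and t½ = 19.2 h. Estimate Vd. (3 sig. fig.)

k = ln 2 / t½ = ln 2 / 19.2 = 0.03610 h⁻¹
V = CL / k = 5.96 / 0.03610 ≈ 165 L

165 L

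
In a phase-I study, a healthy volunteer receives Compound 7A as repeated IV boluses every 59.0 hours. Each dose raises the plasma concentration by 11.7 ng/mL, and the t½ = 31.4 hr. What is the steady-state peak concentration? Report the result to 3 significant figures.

k = ln 2 / 31.4 = 0.02207 hr⁻¹
Fraction remaining after one interval: e^(−kτ) = e^(−0.02207 × 59.0) = 0.2719
R = 1 / (1 − 0.2719) = 1.373
Css,max = 11.7 × 1.373 ≈ 16.1 ng/mL

16.1 ng/mL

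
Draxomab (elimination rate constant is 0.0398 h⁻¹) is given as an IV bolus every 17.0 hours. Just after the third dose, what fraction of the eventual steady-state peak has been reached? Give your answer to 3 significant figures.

f_n = 1 − e^(−nkτ) = 1 − e^(−3 × 0.03980 × 17.0) = 1 − e^(−2.030) = 1 − 0.1314 ≈ 0.869

0.869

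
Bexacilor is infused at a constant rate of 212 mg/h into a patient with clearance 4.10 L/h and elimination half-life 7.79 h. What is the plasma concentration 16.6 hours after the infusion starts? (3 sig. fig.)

Css = rate / CL = 212 / 4.10 = 51.71 mg/L
k = ln 2 / 7.79 = 0.08898 h⁻¹
C(t) = Css (1 − e^(−kt)) = 51.71 × (1 − e^(−1.477)) = 51.71 × 0.7717 ≈ 39.9 mg/L

39.9 mg/L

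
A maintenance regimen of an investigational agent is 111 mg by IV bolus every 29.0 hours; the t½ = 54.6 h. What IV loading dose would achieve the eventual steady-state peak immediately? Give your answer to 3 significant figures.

k = ln 2 / 54.6 = 0.01270 h⁻¹
Accumulation ratio R = 1 / (1 − e^(−kτ)) = 1 / (1 − e^(−0.01270×29.0)) = 1 / (1 − 0.6920) = 3.247
Loading dose = maintenance dose × R = 111 × 3.247 ≈ 360 mg

360 mg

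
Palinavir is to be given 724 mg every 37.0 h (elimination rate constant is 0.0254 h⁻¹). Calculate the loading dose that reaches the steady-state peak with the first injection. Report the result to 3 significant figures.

1190 mg

Accumulation ratio R = 1 / (1 − e^(−kτ)) = 1 / (1 − e^(−0.02540×37.0)) = 1 / (1 − 0.3907) = 1.641
Loading dose = maintenance dose × R = 724 × 1.641 ≈ 1190 mg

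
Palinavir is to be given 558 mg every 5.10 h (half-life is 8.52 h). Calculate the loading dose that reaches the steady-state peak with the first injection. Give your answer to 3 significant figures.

1640 mg

k = ln 2 / 8.52 = 0.08136 h⁻¹
Accumulation ratio R = 1 / (1 − e^(−kτ)) = 1 / (1 − e^(−0.08136×5.10)) = 1 / (1 − 0.6604) = 2.945
Loading dose = maintenance dose × R = 558 × 2.945 ≈ 1640 mg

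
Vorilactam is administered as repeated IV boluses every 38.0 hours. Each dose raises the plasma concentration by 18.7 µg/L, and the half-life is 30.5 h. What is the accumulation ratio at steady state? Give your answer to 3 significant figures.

1.73

k = ln 2 / 30.5 = 0.02273 h⁻¹
Fraction remaining after one interval: e^(−kτ) = e^(−0.02273 × 38.0) = 0.4216
R = 1 / (1 − 0.4216) = 1 / 0.5784 ≈ 1.73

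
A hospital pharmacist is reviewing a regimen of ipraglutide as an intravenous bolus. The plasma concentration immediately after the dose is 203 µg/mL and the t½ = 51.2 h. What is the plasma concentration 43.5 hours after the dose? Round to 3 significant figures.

k = ln 2 / 51.2 = 0.01354 h⁻¹
43.5 h is 0.8496 half-lives, so C = 203 × (1/2)^0.8496 = 203 × 0.5549 ≈ 113 µg/mL

113 µg/mL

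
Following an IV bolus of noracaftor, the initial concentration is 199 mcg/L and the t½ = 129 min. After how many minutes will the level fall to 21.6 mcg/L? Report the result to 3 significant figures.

413 minutes

k = ln 2 / 129 = 0.005373 min⁻¹
C(t) = C₀ e^(−kt)  ⇒  t = ln(C₀/C) / k
t = ln(199/21.6) / 0.005373 = 2.221 / 0.005373 ≈ 413 minutes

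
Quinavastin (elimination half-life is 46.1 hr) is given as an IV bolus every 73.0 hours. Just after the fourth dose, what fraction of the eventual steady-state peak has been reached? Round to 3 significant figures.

0.988

k = ln 2 / 46.1 = 0.01504 hr⁻¹
f_n = 1 − e^(−nkτ) = 1 − e^(−4 × 0.01504 × 73.0) = 1 − e^(−4.390) = 1 − 0.01240 ≈ 0.988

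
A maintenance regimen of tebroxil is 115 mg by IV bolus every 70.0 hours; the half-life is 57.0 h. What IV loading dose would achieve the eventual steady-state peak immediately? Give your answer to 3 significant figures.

k = ln 2 / 57.0 = 0.01216 h⁻¹
Accumulation ratio R = 1 / (1 − e^(−kτ)) = 1 / (1 − e^(−0.01216×70.0)) = 1 / (1 − 0.4269) = 1.745
Loading dose = maintenance dose × R = 115 × 1.745 ≈ 201 mg

201 mg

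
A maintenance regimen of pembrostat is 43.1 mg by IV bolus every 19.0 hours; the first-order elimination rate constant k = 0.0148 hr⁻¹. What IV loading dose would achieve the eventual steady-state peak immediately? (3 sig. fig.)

Accumulation ratio R = 1 / (1 − e^(−kτ)) = 1 / (1 − e^(−0.01480×19.0)) = 1 / (1 − 0.7549) = 4.080
Loading dose = maintenance dose × R = 43.1 × 4.080 ≈ 176 mg

176 mg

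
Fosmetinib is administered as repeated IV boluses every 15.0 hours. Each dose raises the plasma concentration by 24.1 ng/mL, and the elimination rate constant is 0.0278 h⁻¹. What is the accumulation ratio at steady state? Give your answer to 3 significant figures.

Fraction remaining after one interval: e^(−kτ) = e^(−0.02780 × 15.0) = 0.6590
R = 1 / (1 − 0.6590) = 1 / 0.3410 ≈ 2.93

2.93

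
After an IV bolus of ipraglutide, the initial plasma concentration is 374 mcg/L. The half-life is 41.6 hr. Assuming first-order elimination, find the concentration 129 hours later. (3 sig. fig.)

43.6 mcg/L

k = ln 2 / 41.6 = 0.01666 hr⁻¹
129 hr is 3.101 half-lives, so C = 374 × (1/2)^3.101 = 374 × 0.1166 ≈ 43.6 mcg/L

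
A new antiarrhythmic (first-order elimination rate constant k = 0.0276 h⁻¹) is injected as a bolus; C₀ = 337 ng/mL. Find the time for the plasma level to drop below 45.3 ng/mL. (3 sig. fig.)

C(t) = C₀ e^(−kt)  ⇒  t = ln(C₀/C) / k
t = ln(337/45.3) / 0.02760 = 2.007 / 0.02760 ≈ 72.7 hours

72.7 hours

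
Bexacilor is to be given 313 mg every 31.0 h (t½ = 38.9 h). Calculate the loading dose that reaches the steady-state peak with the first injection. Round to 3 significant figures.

737 mg

k = ln 2 / 38.9 = 0.01782 h⁻¹
Accumulation ratio R = 1 / (1 − e^(−kτ)) = 1 / (1 − e^(−0.01782×31.0)) = 1 / (1 − 0.5756) = 2.356
Loading dose = maintenance dose × R = 313 × 2.356 ≈ 737 mg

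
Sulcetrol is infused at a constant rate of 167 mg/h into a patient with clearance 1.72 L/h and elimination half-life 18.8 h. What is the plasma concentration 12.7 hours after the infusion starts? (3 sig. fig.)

36.3 µg/mL

Css = rate / CL = 167 / 1.72 = 97.09 µg/mL
k = ln 2 / 18.8 = 0.03687 h⁻¹
C(t) = Css (1 − e^(−kt)) = 97.09 × (1 − e^(−0.4682)) = 97.09 × 0.3739 ≈ 36.3 µg/mL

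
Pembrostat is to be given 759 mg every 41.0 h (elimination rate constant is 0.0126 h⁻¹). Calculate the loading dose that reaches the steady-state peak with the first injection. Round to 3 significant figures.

Accumulation ratio R = 1 / (1 − e^(−kτ)) = 1 / (1 − e^(−0.01260×41.0)) = 1 / (1 − 0.5965) = 2.479
Loading dose = maintenance dose × R = 759 × 2.479 ≈ 1880 mg

1880 mg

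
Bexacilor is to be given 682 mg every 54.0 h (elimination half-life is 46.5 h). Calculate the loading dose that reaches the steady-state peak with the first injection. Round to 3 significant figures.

k = ln 2 / 46.5 = 0.01491 h⁻¹
Accumulation ratio R = 1 / (1 − e^(−kτ)) = 1 / (1 − e^(−0.01491×54.0)) = 1 / (1 − 0.4471) = 1.809
Loading dose = maintenance dose × R = 682 × 1.809 ≈ 1230 mg

1230 mg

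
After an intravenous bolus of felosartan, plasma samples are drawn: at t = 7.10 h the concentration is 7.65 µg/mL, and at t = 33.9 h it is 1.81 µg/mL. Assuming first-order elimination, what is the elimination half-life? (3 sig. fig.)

12.9 hours

k = ln(C₁/C₂) / (t₂ − t₁) = ln(7.65/1.81) / (33.9 − 7.10)
  = 1.441 / 26.80 = 0.05378 h⁻¹
t½ = ln 2 / k = ln 2 / 0.05378 ≈ 12.9 hours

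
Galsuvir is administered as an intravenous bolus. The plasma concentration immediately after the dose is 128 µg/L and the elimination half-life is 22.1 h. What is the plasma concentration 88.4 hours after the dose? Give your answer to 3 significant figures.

8.00 µg/L

k = ln 2 / 22.1 = 0.03136 h⁻¹
88.4 h is 4.000 half-lives, so C = 128 × (1/2)^4.000 = 128 × 0.06250 ≈ 8.00 µg/L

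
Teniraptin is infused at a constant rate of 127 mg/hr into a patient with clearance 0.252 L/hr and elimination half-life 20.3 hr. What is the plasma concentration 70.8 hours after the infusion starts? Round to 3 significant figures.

459 µg/mL

Css = rate / CL = 127 / 0.252 = 504.0 µg/mL
k = ln 2 / 20.3 = 0.03415 hr⁻¹
C(t) = Css (1 − e^(−kt)) = 504.0 × (1 − e^(−2.417)) = 504.0 × 0.9109 ≈ 459 µg/mL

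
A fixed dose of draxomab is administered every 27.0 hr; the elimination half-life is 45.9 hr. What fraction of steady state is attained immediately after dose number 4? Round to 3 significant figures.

0.804

k = ln 2 / 45.9 = 0.01510 hr⁻¹
f_n = 1 − e^(−nkτ) = 1 − e^(−4 × 0.01510 × 27.0) = 1 − e^(−1.631) = 1 − 0.1957 ≈ 0.804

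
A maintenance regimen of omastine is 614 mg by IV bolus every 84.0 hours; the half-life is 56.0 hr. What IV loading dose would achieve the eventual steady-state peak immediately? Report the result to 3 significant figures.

k = ln 2 / 56.0 = 0.01238 hr⁻¹
Accumulation ratio R = 1 / (1 − e^(−kτ)) = 1 / (1 − e^(−0.01238×84.0)) = 1 / (1 − 0.3536) = 1.547
Loading dose = maintenance dose × R = 614 × 1.547 ≈ 950 mg

950 mg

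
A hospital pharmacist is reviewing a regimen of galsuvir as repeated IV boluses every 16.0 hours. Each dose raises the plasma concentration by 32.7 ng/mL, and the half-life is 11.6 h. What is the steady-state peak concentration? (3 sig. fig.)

k = ln 2 / 11.6 = 0.05975 h⁻¹
Fraction remaining after one interval: e^(−kτ) = e^(−0.05975 × 16.0) = 0.3844
R = 1 / (1 − 0.3844) = 1.624
Css,max = 32.7 × 1.624 ≈ 53.1 ng/mL

53.1 ng/mL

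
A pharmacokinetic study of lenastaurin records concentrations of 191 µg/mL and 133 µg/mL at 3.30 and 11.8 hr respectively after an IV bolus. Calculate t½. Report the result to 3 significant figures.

k = ln(C₁/C₂) / (t₂ − t₁) = ln(191/133) / (11.8 − 3.30)
  = 0.3619 / 8.500 = 0.04258 hr⁻¹
t½ = ln 2 / k = ln 2 / 0.04258 ≈ 16.3 hours

16.3 hours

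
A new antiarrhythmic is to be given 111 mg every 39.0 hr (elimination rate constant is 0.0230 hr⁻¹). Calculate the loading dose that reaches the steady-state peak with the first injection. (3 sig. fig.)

187 mg

Accumulation ratio R = 1 / (1 − e^(−kτ)) = 1 / (1 − e^(−0.02300×39.0)) = 1 / (1 − 0.4078) = 1.689
Loading dose = maintenance dose × R = 111 × 1.689 ≈ 187 mg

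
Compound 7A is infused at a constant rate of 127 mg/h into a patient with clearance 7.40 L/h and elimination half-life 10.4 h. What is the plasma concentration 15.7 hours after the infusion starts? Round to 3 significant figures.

11.1 mg/L

Css = rate / CL = 127 / 7.40 = 17.16 mg/L
k = ln 2 / 10.4 = 0.06665 h⁻¹
C(t) = Css (1 − e^(−kt)) = 17.16 × (1 − e^(−1.046)) = 17.16 × 0.6488 ≈ 11.1 mg/L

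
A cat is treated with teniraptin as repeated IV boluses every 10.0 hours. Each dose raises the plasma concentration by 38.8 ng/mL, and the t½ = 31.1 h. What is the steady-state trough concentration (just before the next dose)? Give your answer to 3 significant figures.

k = ln 2 / 31.1 = 0.02229 h⁻¹
Fraction remaining after one interval: e^(−kτ) = e^(−0.02229 × 10.0) = 0.8002
R = 1 / (1 − 0.8002) = 5.005
Css,max = 38.8 × 5.005 = 194.2 ng/mL
Css,min = Css,max × e^(−kτ) = 194.2 × 0.8002 ≈ 155 ng/mL

155 ng/mL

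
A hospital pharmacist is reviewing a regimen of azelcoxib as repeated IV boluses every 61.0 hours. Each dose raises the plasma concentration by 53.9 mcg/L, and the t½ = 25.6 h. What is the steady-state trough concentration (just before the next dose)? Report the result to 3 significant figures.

k = ln 2 / 25.6 = 0.02708 h⁻¹
Fraction remaining after one interval: e^(−kτ) = e^(−0.02708 × 61.0) = 0.1917
R = 1 / (1 − 0.1917) = 1.237
Css,max = 53.9 × 1.237 = 66.69 mcg/L
Css,min = Css,max × e^(−kτ) = 66.69 × 0.1917 ≈ 12.8 mcg/L

12.8 mcg/L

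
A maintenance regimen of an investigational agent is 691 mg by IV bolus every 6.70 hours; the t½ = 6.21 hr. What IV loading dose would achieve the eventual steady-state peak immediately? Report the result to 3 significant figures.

k = ln 2 / 6.21 = 0.1116 hr⁻¹
Accumulation ratio R = 1 / (1 − e^(−kτ)) = 1 / (1 − e^(−0.1116×6.70)) = 1 / (1 − 0.4734) = 1.899
Loading dose = maintenance dose × R = 691 × 1.899 ≈ 1310 mg

1310 mg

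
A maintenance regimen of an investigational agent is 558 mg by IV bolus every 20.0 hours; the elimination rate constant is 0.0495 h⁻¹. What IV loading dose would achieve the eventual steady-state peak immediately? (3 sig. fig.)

Accumulation ratio R = 1 / (1 − e^(−kτ)) = 1 / (1 − e^(−0.04950×20.0)) = 1 / (1 − 0.3716) = 1.591
Loading dose = maintenance dose × R = 558 × 1.591 ≈ 888 mg

888 mg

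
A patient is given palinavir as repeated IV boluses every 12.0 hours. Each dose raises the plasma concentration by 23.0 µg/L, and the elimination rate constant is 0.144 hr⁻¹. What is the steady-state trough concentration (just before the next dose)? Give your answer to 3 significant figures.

Fraction remaining after one interval: e^(−kτ) = e^(−0.1440 × 12.0) = 0.1776
R = 1 / (1 − 0.1776) = 1.216
Css,max = 23.0 × 1.216 = 27.97 µg/L
Css,min = Css,max × e^(−kτ) = 27.97 × 0.1776 ≈ 4.97 µg/L

4.97 µg/L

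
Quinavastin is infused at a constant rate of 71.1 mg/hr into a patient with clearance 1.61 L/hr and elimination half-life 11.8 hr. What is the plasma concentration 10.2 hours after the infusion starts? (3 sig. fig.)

19.9 µg/mL

Css = rate / CL = 71.1 / 1.61 = 44.16 µg/mL
k = ln 2 / 11.8 = 0.05874 hr⁻¹
C(t) = Css (1 − e^(−kt)) = 44.16 × (1 − e^(−0.5992)) = 44.16 × 0.4507 ≈ 19.9 µg/mL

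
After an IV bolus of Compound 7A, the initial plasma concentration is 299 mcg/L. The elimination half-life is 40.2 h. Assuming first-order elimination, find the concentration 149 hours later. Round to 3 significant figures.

k = ln 2 / 40.2 = 0.01724 h⁻¹
C(t) = C₀ e^(−kt) = 299 × e^(−0.01724 × 149) = 299 × e^(−2.569) = 299 × 0.07660 ≈ 22.9 mcg/L

22.9 mcg/L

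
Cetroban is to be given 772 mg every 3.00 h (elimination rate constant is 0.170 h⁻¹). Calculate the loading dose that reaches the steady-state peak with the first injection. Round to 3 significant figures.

Accumulation ratio R = 1 / (1 − e^(−kτ)) = 1 / (1 − e^(−0.1700×3.00)) = 1 / (1 − 0.6005) = 2.503
Loading dose = maintenance dose × R = 772 × 2.503 ≈ 1930 mg

1930 mg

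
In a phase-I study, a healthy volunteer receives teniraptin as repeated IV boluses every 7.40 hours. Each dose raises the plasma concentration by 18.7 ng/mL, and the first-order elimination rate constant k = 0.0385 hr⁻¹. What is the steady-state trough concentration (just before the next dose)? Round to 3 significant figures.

Fraction remaining after one interval: e^(−kτ) = e^(−0.03850 × 7.40) = 0.7521
R = 1 / (1 − 0.7521) = 4.034
Css,max = 18.7 × 4.034 = 75.43 ng/mL
Css,min = Css,max × e^(−kτ) = 75.43 × 0.7521 ≈ 56.7 ng/mL

56.7 ng/mL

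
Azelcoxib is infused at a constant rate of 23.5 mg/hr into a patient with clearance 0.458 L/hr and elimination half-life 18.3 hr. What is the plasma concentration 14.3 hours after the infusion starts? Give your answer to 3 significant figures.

Css = rate / CL = 23.5 / 0.458 = 51.31 µg/mL
k = ln 2 / 18.3 = 0.03788 hr⁻¹
C(t) = Css (1 − e^(−kt)) = 51.31 × (1 − e^(−0.5416)) = 51.31 × 0.4182 ≈ 21.5 µg/mL

21.5 µg/mL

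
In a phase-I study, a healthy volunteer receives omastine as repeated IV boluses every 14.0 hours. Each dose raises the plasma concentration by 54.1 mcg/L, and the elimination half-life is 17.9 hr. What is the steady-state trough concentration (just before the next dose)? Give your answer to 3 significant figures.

75.2 mcg/L

k = ln 2 / 17.9 = 0.03872 hr⁻¹
Fraction remaining after one interval: e^(−kτ) = e^(−0.03872 × 14.0) = 0.5815
R = 1 / (1 − 0.5815) = 2.390
Css,max = 54.1 × 2.390 = 129.3 mcg/L
Css,min = Css,max × e^(−kτ) = 129.3 × 0.5815 ≈ 75.2 mcg/L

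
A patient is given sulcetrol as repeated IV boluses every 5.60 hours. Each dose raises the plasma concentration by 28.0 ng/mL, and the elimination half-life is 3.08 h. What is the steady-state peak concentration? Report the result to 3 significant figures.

39.1 ng/mL

k = ln 2 / 3.08 = 0.2250 h⁻¹
Fraction remaining after one interval: e^(−kτ) = e^(−0.2250 × 5.60) = 0.2836
R = 1 / (1 − 0.2836) = 1.396
Css,max = 28.0 × 1.396 ≈ 39.1 ng/mL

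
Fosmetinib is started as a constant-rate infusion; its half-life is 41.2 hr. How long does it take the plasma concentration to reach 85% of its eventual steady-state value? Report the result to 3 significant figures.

k = ln 2 / 41.2 = 0.01682 hr⁻¹
f = 1 − e^(−kt)  ⇒  t = −ln(1 − f) / k
t = −ln(1 − 0.85) / 0.01682 = 1.897 / 0.01682 ≈ 113 hours

113 hours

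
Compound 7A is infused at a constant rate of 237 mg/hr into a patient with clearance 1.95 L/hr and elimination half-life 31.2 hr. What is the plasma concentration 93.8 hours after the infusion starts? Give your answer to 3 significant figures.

106 mg/L

Css = rate / CL = 237 / 1.95 = 121.5 mg/L
k = ln 2 / 31.2 = 0.02222 hr⁻¹
C(t) = Css (1 − e^(−kt)) = 121.5 × (1 − e^(−2.084)) = 121.5 × 0.8756 ≈ 106 mg/L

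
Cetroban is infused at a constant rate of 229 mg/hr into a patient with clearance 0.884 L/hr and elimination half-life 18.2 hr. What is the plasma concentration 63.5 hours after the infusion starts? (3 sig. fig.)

236 µg/mL

Css = rate / CL = 229 / 0.884 = 259.0 µg/mL
k = ln 2 / 18.2 = 0.03809 hr⁻¹
C(t) = Css (1 − e^(−kt)) = 259.0 × (1 − e^(−2.418)) = 259.0 × 0.9109 ≈ 236 µg/mL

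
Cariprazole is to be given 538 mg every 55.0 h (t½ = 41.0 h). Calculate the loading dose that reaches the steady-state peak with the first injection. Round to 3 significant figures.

k = ln 2 / 41.0 = 0.01691 h⁻¹
Accumulation ratio R = 1 / (1 − e^(−kτ)) = 1 / (1 − e^(−0.01691×55.0)) = 1 / (1 − 0.3946) = 1.652
Loading dose = maintenance dose × R = 538 × 1.652 ≈ 889 mg

889 mg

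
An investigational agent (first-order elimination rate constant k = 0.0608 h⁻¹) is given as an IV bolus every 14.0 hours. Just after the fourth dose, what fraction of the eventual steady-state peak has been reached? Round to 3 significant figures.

f_n = 1 − e^(−nkτ) = 1 − e^(−4 × 0.06080 × 14.0) = 1 − e^(−3.405) = 1 − 0.03321 ≈ 0.967

0.967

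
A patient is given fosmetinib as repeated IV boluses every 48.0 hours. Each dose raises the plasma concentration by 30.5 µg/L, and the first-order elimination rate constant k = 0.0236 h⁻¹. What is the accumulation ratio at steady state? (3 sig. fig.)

Fraction remaining after one interval: e^(−kτ) = e^(−0.02360 × 48.0) = 0.3221
R = 1 / (1 − 0.3221) = 1 / 0.6779 ≈ 1.48

1.48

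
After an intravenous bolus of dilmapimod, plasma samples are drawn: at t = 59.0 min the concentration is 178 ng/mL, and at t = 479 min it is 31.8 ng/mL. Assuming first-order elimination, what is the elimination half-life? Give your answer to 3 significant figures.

k = ln(C₁/C₂) / (t₂ − t₁) = ln(178/31.8) / (479 − 59.0)
  = 1.722 / 420.0 = 0.004101 min⁻¹
t½ = ln 2 / k = ln 2 / 0.004101 ≈ 169 minutes

169 minutes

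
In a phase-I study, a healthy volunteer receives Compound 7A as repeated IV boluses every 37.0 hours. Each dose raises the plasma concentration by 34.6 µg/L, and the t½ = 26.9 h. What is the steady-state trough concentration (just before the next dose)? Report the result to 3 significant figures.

21.7 µg/L

k = ln 2 / 26.9 = 0.02577 h⁻¹
Fraction remaining after one interval: e^(−kτ) = e^(−0.02577 × 37.0) = 0.3854
R = 1 / (1 − 0.3854) = 1.627
Css,max = 34.6 × 1.627 = 56.30 µg/L
Css,min = Css,max × e^(−kτ) = 56.30 × 0.3854 ≈ 21.7 µg/L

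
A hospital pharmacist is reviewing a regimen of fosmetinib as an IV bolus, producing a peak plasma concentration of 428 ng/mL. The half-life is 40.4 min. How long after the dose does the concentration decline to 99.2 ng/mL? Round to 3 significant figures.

85.2 minutes

k = ln 2 / 40.4 = 0.01716 min⁻¹
C(t) = C₀ e^(−kt)  ⇒  t = ln(C₀/C) / k
t = ln(428/99.2) / 0.01716 = 1.462 / 0.01716 ≈ 85.2 minutes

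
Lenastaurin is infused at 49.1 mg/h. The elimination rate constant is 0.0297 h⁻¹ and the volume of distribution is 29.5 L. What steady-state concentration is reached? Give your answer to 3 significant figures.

56.0 mg/L

CL = k · V = 0.0297 × 29.5 = 0.8761 L/h
Css = rate / CL = 49.1 / 0.8761 ≈ 56.0 mg/L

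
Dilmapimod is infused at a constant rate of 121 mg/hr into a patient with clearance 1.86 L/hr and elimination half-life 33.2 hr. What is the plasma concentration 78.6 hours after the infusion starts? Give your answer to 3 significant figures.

Css = rate / CL = 121 / 1.86 = 65.05 mg/L
k = ln 2 / 33.2 = 0.02088 hr⁻¹
C(t) = Css (1 − e^(−kt)) = 65.05 × (1 − e^(−1.641)) = 65.05 × 0.8062 ≈ 52.4 mg/L

52.4 mg/L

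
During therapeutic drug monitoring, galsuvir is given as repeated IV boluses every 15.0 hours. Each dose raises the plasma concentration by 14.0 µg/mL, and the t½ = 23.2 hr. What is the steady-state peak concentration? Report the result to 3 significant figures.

38.8 µg/mL

k = ln 2 / 23.2 = 0.02988 hr⁻¹
Fraction remaining after one interval: e^(−kτ) = e^(−0.02988 × 15.0) = 0.6388
R = 1 / (1 − 0.6388) = 2.769
Css,max = 14.0 × 2.769 ≈ 38.8 µg/mL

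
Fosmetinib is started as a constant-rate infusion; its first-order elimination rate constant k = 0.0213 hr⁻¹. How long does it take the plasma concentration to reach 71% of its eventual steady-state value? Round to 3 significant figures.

f = 1 − e^(−kt)  ⇒  t = −ln(1 − f) / k
t = −ln(1 − 0.71) / 0.02130 = 1.238 / 0.02130 ≈ 58.1 hours

58.1 hours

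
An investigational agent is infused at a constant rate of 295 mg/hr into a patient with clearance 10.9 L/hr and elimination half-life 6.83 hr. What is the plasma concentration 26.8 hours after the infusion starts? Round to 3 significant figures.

25.3 mg/L

Css = rate / CL = 295 / 10.9 = 27.06 mg/L
k = ln 2 / 6.83 = 0.1015 hr⁻¹
C(t) = Css (1 − e^(−kt)) = 27.06 × (1 − e^(−2.720)) = 27.06 × 0.9341 ≈ 25.3 mg/L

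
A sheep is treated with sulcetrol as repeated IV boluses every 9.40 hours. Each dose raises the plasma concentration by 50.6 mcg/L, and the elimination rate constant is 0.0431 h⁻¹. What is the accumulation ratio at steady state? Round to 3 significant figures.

3.00

Fraction remaining after one interval: e^(−kτ) = e^(−0.04310 × 9.40) = 0.6669
R = 1 / (1 − 0.6669) = 1 / 0.3331 ≈ 3.00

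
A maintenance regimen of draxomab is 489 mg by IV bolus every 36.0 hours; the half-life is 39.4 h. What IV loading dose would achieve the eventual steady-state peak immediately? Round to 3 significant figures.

1040 mg

k = ln 2 / 39.4 = 0.01759 h⁻¹
Accumulation ratio R = 1 / (1 − e^(−kτ)) = 1 / (1 − e^(−0.01759×36.0)) = 1 / (1 − 0.5308) = 2.131
Loading dose = maintenance dose × R = 489 × 2.131 ≈ 1040 mg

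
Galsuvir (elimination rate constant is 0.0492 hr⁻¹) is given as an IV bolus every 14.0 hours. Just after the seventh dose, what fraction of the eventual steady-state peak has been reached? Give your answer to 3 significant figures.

0.992

f_n = 1 − e^(−nkτ) = 1 − e^(−7 × 0.04920 × 14.0) = 1 − e^(−4.822) = 1 − 0.008054 ≈ 0.992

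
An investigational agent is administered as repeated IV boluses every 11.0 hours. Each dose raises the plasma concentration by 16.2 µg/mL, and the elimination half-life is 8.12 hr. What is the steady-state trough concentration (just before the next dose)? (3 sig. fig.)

10.4 µg/mL

k = ln 2 / 8.12 = 0.08536 hr⁻¹
Fraction remaining after one interval: e^(−kτ) = e^(−0.08536 × 11.0) = 0.3910
R = 1 / (1 − 0.3910) = 1.642
Css,max = 16.2 × 1.642 = 26.60 µg/mL
Css,min = Css,max × e^(−kτ) = 26.60 × 0.3910 ≈ 10.4 µg/mL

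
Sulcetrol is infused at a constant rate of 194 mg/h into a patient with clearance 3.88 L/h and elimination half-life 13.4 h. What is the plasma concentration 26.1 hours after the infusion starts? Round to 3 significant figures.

Css = rate / CL = 194 / 3.88 = 50.00 µg/mL
k = ln 2 / 13.4 = 0.05173 h⁻¹
C(t) = Css (1 − e^(−kt)) = 50.00 × (1 − e^(−1.350)) = 50.00 × 0.7408 ≈ 37.0 µg/mL

37.0 µg/mL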